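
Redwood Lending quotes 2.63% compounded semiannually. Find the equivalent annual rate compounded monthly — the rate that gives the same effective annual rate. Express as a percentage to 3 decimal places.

EAR = (1 + 0.0263/2)^2 − 1 = 0.026473.
Solve (1 + r/12)^12 = 1.026473: r/12 = 1.026473^(1/12) − 1 = 0.002180, so r = 0.026157 = 2.616%.

2.616%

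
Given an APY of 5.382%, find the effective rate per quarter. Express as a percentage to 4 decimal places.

The per-quarter rate i satisfies (1 + i)^4 = 1 + 0.05382.
i = 1.05382^(1/4) − 1 = 0.0131917 = 1.3192%.

1.3192%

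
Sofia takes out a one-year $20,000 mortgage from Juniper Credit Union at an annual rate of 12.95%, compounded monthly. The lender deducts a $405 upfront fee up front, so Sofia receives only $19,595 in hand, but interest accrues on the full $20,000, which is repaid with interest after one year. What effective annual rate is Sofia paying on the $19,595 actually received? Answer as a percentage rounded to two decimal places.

16.10%

Amount owed after one year: 20,000 × (1 + 0.1295/12)^12 = 20,000 × 1.137470 = $22,749.39.
Effective rate on net proceeds: 22,749.39 / 19,595 − 1 = 0.160980 = 16.10%.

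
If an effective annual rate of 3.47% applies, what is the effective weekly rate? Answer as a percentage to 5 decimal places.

0.06562%

The per-week rate i satisfies (1 + i)^52 = 1 + 0.0347.
i = 1.0347^(1/52) − 1 = 0.0006562 = 0.06562%.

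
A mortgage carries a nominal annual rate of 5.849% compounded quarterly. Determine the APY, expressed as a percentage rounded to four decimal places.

EAR = (1 + 0.05849/4)^4 − 1.
= (1 + 0.014623)^4 − 1 = 1.059785 − 1 = 5.9785%.

5.9785%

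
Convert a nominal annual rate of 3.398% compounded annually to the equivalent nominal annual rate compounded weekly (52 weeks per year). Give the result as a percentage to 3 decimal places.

3.343%

Compounded annually, EAR = nominal = 0.033980.
Solve (1 + r/52)^52 = 1.033980: r/52 = 1.033980^(1/52) − 1 = 0.000643, so r = 0.033426 = 3.343%.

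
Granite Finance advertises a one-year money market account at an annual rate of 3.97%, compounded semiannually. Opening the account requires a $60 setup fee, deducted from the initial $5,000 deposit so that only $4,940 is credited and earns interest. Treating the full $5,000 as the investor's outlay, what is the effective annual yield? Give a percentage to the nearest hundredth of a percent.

2.76%

Value after one year: 4,940 × (1 + 0.0397/2)^2 = 4,940 × 1.040094 = $5,138.06.
Effective yield on the $5,000 outlay: 5,138.06 / 5,000 − 1 = 0.027613 = 2.76%.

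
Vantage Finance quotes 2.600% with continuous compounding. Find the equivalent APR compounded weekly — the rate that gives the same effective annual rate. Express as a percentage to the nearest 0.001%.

2.601%

EAR under continuous compounding: e^0.02600 − 1 = 0.026341.
Solve (1 + r/52)^52 = 1.026341: r/52 = 1.026341^(1/52) − 1 = 0.000500, so r = 0.026007 = 2.601%.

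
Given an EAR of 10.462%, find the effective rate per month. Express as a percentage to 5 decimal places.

0.83263%

The per-month rate i satisfies (1 + i)^12 = 1 + 0.10462.
i = 1.10462^(1/12) − 1 = 0.0083263 = 0.83263%.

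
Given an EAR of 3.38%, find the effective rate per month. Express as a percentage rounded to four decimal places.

0.2774%

The per-month rate i satisfies (1 + i)^12 = 1 + 0.0338.
i = 1.0338^(1/12) − 1 = 0.0027740 = 0.2774%.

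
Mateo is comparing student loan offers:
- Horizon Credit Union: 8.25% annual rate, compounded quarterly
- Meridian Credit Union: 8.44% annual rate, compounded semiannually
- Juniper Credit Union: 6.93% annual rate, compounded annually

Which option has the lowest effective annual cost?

Horizon Credit Union: (1 + 0.0825/4)^4 − 1 = 8.509%
Meridian Credit Union: (1 + 0.0844/2)^2 − 1 = 8.618%
Juniper Credit Union: compounded annually, EAR = 6.930%
The lowest effective annual rate is Juniper Credit Union at 6.930%.

Juniper Credit Union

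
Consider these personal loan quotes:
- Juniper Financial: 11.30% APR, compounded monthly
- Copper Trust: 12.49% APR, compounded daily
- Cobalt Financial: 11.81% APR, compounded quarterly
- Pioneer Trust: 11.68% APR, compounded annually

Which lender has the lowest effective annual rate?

Juniper Financial: (1 + 0.1130/12)^12 − 1 = 11.904%
Copper Trust: (1 + 0.1249/365)^365 − 1 = 13.301%
Cobalt Financial: (1 + 0.1181/4)^4 − 1 = 12.343%
Pioneer Trust: compounded annually, EAR = 11.680%
The lowest effective annual rate is Pioneer Trust at 11.680%.

Pioneer Trust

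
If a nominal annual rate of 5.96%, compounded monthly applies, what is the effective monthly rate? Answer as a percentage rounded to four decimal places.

0.4967%

With a nominal annual rate compounded monthly, the periodic rate is the nominal rate divided by 12.
i = 0.0596 / 12 = 0.0049667 = 0.4967%.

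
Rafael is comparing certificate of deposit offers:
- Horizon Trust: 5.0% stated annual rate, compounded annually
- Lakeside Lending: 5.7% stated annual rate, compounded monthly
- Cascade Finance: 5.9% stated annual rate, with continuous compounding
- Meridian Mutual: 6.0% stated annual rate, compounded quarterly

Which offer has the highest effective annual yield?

Meridian Mutual

Horizon Trust: compounded annually, EAR = 5.000%
Lakeside Lending: (1 + 0.057/12)^12 − 1 = 5.851%
Cascade Finance: e^0.059 − 1 = 6.078%
Meridian Mutual: (1 + 0.060/4)^4 − 1 = 6.136%
The highest effective annual rate is Meridian Mutual at 6.136%.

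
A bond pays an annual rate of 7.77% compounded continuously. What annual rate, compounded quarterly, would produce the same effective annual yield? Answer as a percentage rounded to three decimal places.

EAR under continuous compounding: e^0.0777 − 1 = 0.080798.
Solve (1 + r/4)^4 = 1.080798: r/4 = 1.080798^(1/4) − 1 = 0.019615, so r = 0.078460 = 7.846%.

7.846%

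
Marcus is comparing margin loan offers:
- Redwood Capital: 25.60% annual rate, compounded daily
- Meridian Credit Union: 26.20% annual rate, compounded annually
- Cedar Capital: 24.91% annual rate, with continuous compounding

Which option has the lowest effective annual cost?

Redwood Capital: (1 + 0.2560/365)^365 − 1 = 29.164%
Meridian Credit Union: compounded annually, EAR = 26.200%
Cedar Capital: e^0.2491 − 1 = 28.287%
The lowest effective annual rate is Meridian Credit Union at 26.200%.

Meridian Credit Union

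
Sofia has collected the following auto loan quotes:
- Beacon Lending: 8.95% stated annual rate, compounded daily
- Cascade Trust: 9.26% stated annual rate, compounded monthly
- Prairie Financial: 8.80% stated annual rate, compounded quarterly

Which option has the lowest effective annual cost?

Beacon Lending: (1 + 0.0895/365)^365 − 1 = 9.362%
Cascade Trust: (1 + 0.0926/12)^12 − 1 = 9.663%
Prairie Financial: (1 + 0.0880/4)^4 − 1 = 9.095%
The lowest effective annual rate is Prairie Financial at 9.095%.

Prairie Financial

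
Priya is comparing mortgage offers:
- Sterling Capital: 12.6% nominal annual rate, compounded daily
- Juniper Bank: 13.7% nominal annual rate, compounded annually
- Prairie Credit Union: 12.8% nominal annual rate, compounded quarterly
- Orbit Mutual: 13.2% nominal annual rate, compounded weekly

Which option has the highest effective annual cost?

Sterling Capital: (1 + 0.126/365)^365 − 1 = 13.426%
Juniper Bank: compounded annually, EAR = 13.700%
Prairie Credit Union: (1 + 0.128/4)^4 − 1 = 13.428%
Orbit Mutual: (1 + 0.132/52)^52 − 1 = 14.092%
The highest effective annual rate is Orbit Mutual at 14.092%.

Orbit Mutual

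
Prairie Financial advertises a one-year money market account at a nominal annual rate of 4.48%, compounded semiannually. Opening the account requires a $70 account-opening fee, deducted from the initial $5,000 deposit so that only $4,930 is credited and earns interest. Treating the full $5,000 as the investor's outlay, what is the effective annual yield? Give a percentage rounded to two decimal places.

Value after one year: 4,930 × (1 + 0.0448/2)^2 = 4,930 × 1.045302 = $5,153.34.
Effective yield on the $5,000 outlay: 5,153.34 / 5,000 − 1 = 0.030668 = 3.07%.

3.07%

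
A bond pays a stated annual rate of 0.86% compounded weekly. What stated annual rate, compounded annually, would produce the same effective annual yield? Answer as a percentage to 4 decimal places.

0.8636%

EAR = (1 + 0.0086/52)^52 − 1 = 0.008636.
Compounded annually, the equivalent nominal rate is the EAR itself: 0.8636%.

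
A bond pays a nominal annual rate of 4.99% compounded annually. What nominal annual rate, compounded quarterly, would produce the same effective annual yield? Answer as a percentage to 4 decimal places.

4.8993%

Compounded annually, EAR = nominal = 0.049900.
Solve (1 + r/4)^4 = 1.049900: r/4 = 1.049900^(1/4) − 1 = 0.012248, so r = 0.048993 = 4.8993%.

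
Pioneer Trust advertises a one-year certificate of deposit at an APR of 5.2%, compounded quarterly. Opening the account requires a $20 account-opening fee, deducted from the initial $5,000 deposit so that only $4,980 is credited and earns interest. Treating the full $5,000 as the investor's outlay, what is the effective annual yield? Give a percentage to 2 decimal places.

Value after one year: 4,980 × (1 + 0.052/4)^4 = 4,980 × 1.053023 = $5,244.05.
Effective yield on the $5,000 outlay: 5,244.05 / 5,000 − 1 = 0.048811 = 4.88%.

4.88%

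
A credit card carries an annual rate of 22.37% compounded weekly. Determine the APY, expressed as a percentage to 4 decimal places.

25.0096%

EAR = (1 + 0.2237/52)^52 − 1.
= (1 + 0.004302)^52 − 1 = 1.250096 − 1 = 25.0096%.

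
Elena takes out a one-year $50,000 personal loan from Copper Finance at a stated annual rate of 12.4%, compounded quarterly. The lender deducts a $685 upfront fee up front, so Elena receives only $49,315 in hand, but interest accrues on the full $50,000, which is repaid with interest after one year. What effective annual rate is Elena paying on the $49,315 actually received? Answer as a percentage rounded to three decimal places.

Amount owed after one year: 50,000 × (1 + 0.124/4)^4 = 50,000 × 1.129886 = $56,494.30.
Effective rate on net proceeds: 56,494.30 / 49,315 − 1 = 0.145581 = 14.558%.

14.558%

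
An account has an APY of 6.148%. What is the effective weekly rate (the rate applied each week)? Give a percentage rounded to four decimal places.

The per-week rate i satisfies (1 + i)^52 = 1 + 0.06148.
i = 1.06148^(1/52) − 1 = 0.0011480 = 0.1148%.

0.1148%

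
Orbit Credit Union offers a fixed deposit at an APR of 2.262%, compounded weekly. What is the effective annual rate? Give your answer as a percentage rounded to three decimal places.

EAR = (1 + 0.02262/52)^52 − 1.
= 1.022873 − 1 = 2.287%.

2.287%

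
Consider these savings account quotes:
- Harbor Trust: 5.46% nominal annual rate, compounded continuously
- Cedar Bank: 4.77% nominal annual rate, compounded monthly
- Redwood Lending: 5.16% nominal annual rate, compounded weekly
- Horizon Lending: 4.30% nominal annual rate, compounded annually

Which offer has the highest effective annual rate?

Harbor Trust: e^0.0546 − 1 = 5.612%
Cedar Bank: (1 + 0.0477/12)^12 − 1 = 4.876%
Redwood Lending: (1 + 0.0516/52)^52 − 1 = 5.293%
Horizon Lending: compounded annually, EAR = 4.300%
The highest effective annual rate is Harbor Trust at 5.612%.

Harbor Trust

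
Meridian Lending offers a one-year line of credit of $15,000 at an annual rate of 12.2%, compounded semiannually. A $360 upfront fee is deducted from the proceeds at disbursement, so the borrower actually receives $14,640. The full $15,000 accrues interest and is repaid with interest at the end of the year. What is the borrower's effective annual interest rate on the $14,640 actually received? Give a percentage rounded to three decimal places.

Amount owed after one year: 15,000 × (1 + 0.122/2)^2 = 15,000 × 1.125721 = $16,885.81.
Effective rate on net proceeds: 16,885.81 / 14,640 − 1 = 0.153403 = 15.340%.

15.340%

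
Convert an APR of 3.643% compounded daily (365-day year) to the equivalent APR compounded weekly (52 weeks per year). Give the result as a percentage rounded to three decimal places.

EAR = (1 + 0.03643/365)^365 − 1 = 0.037100.
Solve (1 + r/52)^52 = 1.037100: r/52 = 1.037100^(1/52) − 1 = 0.000701, so r = 0.036441 = 3.644%.

3.644%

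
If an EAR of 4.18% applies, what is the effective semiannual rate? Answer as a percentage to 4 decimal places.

The per-half-year rate i satisfies (1 + i)^2 = 1 + 0.0418.
i = 1.0418^(1/2) − 1 = 0.0206860 = 2.0686%.

2.0686%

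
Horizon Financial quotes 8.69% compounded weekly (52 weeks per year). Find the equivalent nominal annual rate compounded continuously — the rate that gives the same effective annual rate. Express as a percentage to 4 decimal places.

EAR = (1 + 0.0869/52)^52 − 1 = 0.090708.
Equivalent continuous rate: r = ln(1 + 0.090708) = 0.086827 = 8.6827%.

8.6827%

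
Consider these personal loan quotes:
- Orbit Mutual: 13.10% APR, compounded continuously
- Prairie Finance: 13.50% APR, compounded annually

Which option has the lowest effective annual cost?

Orbit Mutual: e^0.1310 − 1 = 13.997%
Prairie Finance: compounded annually, EAR = 13.500%
The lowest effective annual rate is Prairie Finance at 13.500%.

Prairie Finance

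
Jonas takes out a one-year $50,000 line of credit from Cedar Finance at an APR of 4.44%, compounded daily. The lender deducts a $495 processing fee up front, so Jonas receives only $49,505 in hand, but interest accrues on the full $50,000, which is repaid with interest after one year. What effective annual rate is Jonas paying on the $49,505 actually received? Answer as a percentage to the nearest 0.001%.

Amount owed after one year: 50,000 × (1 + 0.0444/365)^365 = 50,000 × 1.045398 = $52,269.88.
Effective rate on net proceeds: 52,269.88 / 49,505 − 1 = 0.055851 = 5.585%.

5.585%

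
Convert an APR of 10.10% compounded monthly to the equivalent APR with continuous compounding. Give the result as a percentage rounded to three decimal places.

EAR = (1 + 0.1010/12)^12 − 1 = 0.105809.
Equivalent continuous rate: r = ln(1 + 0.105809) = 0.100577 = 10.058%.

10.058%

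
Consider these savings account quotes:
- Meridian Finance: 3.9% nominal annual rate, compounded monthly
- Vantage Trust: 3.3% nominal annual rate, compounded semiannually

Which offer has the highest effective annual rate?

Meridian Finance

Meridian Finance: (1 + 0.039/12)^12 − 1 = 3.970%
Vantage Trust: (1 + 0.033/2)^2 − 1 = 3.327%
The highest effective annual rate is Meridian Finance at 3.970%.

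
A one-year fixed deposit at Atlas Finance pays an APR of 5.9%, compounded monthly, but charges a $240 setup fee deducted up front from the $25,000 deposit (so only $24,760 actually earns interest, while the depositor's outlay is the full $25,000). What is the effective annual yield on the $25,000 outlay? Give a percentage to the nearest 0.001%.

5.044%

Value after one year: 24,760 × (1 + 0.059/12)^12 = 24,760 × 1.060622 = $26,261.00.
Effective yield on the $25,000 outlay: 26,261.00 / 25,000 − 1 = 0.050440 = 5.044%.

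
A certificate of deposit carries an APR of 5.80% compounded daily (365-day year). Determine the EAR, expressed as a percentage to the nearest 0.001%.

5.971%

EAR = (1 + 0.0580/365)^365 − 1.
= (1 + 0.000159)^365 − 1 = 1.059710 − 1 = 5.971%.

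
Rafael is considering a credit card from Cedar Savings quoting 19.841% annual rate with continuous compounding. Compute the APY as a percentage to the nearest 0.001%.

With continuous compounding, EAR = e^0.19841 − 1.
e^0.19841 = 1.219462, so EAR = 0.219462 = 21.946%.

21.946%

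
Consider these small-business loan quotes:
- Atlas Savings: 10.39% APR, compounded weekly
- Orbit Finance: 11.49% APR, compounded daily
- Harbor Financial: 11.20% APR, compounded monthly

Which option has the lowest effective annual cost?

Atlas Savings: (1 + 0.1039/52)^52 − 1 = 10.937%
Orbit Finance: (1 + 0.1149/365)^365 − 1 = 12.174%
Harbor Financial: (1 + 0.1120/12)^12 − 1 = 11.793%
The lowest effective annual rate is Atlas Savings at 10.937%.

Atlas Savings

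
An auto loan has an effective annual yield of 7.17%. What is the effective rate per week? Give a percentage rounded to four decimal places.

0.1333%

The per-week rate i satisfies (1 + i)^52 = 1 + 0.0717.
i = 1.0717^(1/52) − 1 = 0.0013325 = 0.1333%.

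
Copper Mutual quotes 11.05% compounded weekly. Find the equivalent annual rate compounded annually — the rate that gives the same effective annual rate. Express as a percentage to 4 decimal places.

EAR = (1 + 0.1105/52)^52 − 1 = 0.116705.
Compounded annually, the equivalent nominal rate is the EAR itself: 11.6705%.

11.6705%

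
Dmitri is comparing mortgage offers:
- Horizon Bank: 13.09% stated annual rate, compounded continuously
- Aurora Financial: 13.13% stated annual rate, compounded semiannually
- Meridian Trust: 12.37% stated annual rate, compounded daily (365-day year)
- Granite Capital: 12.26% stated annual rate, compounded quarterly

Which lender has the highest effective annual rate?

Horizon Bank: e^0.1309 − 1 = 13.985%
Aurora Financial: (1 + 0.1313/2)^2 − 1 = 13.561%
Meridian Trust: (1 + 0.1237/365)^365 − 1 = 13.165%
Granite Capital: (1 + 0.1226/4)^4 − 1 = 12.835%
The highest effective annual rate is Horizon Bank at 13.985%.

Horizon Bank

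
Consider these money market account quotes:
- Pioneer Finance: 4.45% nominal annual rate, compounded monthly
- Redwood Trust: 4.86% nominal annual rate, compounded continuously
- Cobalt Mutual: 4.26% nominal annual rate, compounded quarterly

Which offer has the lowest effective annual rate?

Cobalt Mutual

Pioneer Finance: (1 + 0.0445/12)^12 − 1 = 4.542%
Redwood Trust: e^0.0486 − 1 = 4.980%
Cobalt Mutual: (1 + 0.0426/4)^4 − 1 = 4.329%
The lowest effective annual rate is Cobalt Mutual at 4.329%.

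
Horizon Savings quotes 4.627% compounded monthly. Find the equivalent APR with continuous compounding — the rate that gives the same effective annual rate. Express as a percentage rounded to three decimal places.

EAR = (1 + 0.04627/12)^12 − 1 = 0.047264.
Equivalent continuous rate: r = ln(1 + 0.047264) = 0.046181 = 4.618%.

4.618%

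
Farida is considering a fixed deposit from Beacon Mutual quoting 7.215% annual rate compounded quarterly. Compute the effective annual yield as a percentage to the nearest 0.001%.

7.413%

EAR = (1 + 0.07215/4)^4 − 1.
= 1.074126 − 1 = 7.413%.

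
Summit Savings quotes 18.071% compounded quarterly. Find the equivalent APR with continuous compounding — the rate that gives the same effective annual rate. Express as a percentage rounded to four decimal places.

17.6747%

EAR = (1 + 0.18071/4)^4 − 1 = 0.193329.
Equivalent continuous rate: r = ln(1 + 0.193329) = 0.176747 = 17.6747%.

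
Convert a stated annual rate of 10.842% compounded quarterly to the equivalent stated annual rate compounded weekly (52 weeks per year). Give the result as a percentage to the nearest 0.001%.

10.709%

EAR = (1 + 0.10842/4)^4 − 1 = 0.112908.
Solve (1 + r/52)^52 = 1.112908: r/52 = 1.112908^(1/52) − 1 = 0.002059, so r = 0.107087 = 10.709%.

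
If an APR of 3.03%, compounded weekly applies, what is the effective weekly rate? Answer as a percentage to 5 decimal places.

With a nominal annual rate compounded weekly, the periodic rate is the nominal rate divided by 52.
i = 0.0303 / 52 = 0.0005827 = 0.05827%.

0.05827%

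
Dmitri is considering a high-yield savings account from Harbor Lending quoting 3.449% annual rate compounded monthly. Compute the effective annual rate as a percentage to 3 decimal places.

EAR = (1 + 0.03449/12)^12 − 1.
= 1.035040 − 1 = 3.504%.

3.504%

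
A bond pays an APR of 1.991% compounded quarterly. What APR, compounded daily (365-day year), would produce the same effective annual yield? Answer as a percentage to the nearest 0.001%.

1.986%

EAR = (1 + 0.01991/4)^4 − 1 = 0.020059.
Solve (1 + r/365)^365 = 1.020059: r/365 = 1.020059^(1/365) − 1 = 0.000054, so r = 0.019861 = 1.986%.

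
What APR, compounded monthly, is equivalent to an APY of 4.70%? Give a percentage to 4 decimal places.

(1 + r/12)^12 − 1 = 0.0470, so 1 + r/12 = 1.0470^(1/12).
r/12 = 0.003835, so r = 0.046017 = 4.6017%.

4.6017%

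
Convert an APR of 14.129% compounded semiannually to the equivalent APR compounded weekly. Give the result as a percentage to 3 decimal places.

13.670%

EAR = (1 + 0.14129/2)^2 − 1 = 0.146281.
Solve (1 + r/52)^52 = 1.146281: r/52 = 1.146281^(1/52) − 1 = 0.002629, so r = 0.136702 = 13.670%.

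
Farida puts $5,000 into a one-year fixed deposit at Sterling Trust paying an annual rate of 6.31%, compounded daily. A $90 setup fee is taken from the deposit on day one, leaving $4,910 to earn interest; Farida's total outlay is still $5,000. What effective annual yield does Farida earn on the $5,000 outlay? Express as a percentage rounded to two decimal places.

4.60%

Value after one year: 4,910 × (1 + 0.0631/365)^365 = 4,910 × 1.065128 = $5,229.78.
Effective yield on the $5,000 outlay: 5,229.78 / 5,000 − 1 = 0.045955 = 4.60%.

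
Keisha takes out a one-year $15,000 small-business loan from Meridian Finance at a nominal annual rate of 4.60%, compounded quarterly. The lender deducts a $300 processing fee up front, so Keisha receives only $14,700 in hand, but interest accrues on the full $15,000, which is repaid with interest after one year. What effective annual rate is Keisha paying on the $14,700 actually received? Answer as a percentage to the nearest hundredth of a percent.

Amount owed after one year: 15,000 × (1 + 0.0460/4)^4 = 15,000 × 1.046800 = $15,701.99.
Effective rate on net proceeds: 15,701.99 / 14,700 − 1 = 0.068163 = 6.82%.

6.82%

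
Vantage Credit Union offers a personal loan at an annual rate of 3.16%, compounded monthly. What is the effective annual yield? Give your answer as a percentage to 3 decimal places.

EAR = (1 + 0.0316/12)^12 − 1.
= (1 + 0.002633)^12 − 1 = 1.032062 − 1 = 3.206%.

3.206%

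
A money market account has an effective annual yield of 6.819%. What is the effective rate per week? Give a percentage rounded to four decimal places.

0.1269%

The per-week rate i satisfies (1 + i)^52 = 1 + 0.06819.
i = 1.06819^(1/52) − 1 = 0.0012694 = 0.1269%.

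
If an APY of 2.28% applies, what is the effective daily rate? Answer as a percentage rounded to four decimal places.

0.0062%

The per-day rate i satisfies (1 + i)^365 = 1 + 0.0228.
i = 1.0228^(1/365) − 1 = 0.0000618 = 0.0062%.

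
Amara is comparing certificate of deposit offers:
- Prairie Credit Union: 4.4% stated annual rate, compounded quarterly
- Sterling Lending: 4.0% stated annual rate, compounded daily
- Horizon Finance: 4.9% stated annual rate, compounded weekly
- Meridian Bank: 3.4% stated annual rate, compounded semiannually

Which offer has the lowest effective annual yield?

Meridian Bank

Prairie Credit Union: (1 + 0.044/4)^4 − 1 = 4.473%
Sterling Lending: (1 + 0.040/365)^365 − 1 = 4.081%
Horizon Finance: (1 + 0.049/52)^52 − 1 = 5.020%
Meridian Bank: (1 + 0.034/2)^2 − 1 = 3.429%
The lowest effective annual rate is Meridian Bank at 3.429%.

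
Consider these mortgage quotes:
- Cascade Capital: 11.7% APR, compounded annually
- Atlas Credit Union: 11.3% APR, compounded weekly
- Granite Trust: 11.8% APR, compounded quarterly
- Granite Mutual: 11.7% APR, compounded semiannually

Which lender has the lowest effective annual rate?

Cascade Capital

Cascade Capital: compounded annually, EAR = 11.700%
Atlas Credit Union: (1 + 0.113/52)^52 − 1 = 11.949%
Granite Trust: (1 + 0.118/4)^4 − 1 = 12.332%
Granite Mutual: (1 + 0.117/2)^2 − 1 = 12.042%
The lowest effective annual rate is Cascade Capital at 11.700%.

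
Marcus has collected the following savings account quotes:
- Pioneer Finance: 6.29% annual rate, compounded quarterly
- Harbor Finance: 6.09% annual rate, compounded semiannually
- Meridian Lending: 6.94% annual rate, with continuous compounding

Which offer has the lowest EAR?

Pioneer Finance: (1 + 0.0629/4)^4 − 1 = 6.440%
Harbor Finance: (1 + 0.0609/2)^2 − 1 = 6.183%
Meridian Lending: e^0.0694 − 1 = 7.186%
The lowest effective annual rate is Harbor Finance at 6.183%.

Harbor Finance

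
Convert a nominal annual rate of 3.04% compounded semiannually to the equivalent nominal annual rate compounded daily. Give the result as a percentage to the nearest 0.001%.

EAR = (1 + 0.0304/2)^2 − 1 = 0.030631.
Solve (1 + r/365)^365 = 1.030631: r/365 = 1.030631^(1/365) − 1 = 0.000083, so r = 0.030173 = 3.017%.

3.017%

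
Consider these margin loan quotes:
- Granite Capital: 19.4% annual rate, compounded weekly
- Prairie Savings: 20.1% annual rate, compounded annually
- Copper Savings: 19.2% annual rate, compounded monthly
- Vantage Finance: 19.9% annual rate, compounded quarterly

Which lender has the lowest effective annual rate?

Granite Capital: (1 + 0.194/52)^52 − 1 = 21.366%
Prairie Savings: compounded annually, EAR = 20.100%
Copper Savings: (1 + 0.192/12)^12 − 1 = 20.983%
Vantage Finance: (1 + 0.199/4)^4 − 1 = 21.435%
The lowest effective annual rate is Prairie Savings at 20.100%.

Prairie Savings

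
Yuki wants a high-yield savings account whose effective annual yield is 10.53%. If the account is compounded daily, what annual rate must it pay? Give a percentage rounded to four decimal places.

(1 + r/365)^365 − 1 = 0.1053, so 1 + r/365 = 1.1053^(1/365).
r/365 = 0.000274, so r = 0.100131 = 10.0131%.

10.0131%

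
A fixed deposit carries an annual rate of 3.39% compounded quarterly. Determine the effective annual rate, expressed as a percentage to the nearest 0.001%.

3.433%

EAR = (1 + 0.0339/4)^4 − 1.
= (1 + 0.008475)^4 − 1 = 1.034333 − 1 = 3.433%.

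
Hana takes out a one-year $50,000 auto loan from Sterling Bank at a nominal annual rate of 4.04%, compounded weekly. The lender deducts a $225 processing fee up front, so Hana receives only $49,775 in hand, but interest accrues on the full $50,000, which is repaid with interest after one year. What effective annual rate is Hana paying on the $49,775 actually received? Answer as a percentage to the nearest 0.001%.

4.592%

Amount owed after one year: 50,000 × (1 + 0.0404/52)^52 = 50,000 × 1.041211 = $52,060.54.
Effective rate on net proceeds: 52,060.54 / 49,775 − 1 = 0.045917 = 4.592%.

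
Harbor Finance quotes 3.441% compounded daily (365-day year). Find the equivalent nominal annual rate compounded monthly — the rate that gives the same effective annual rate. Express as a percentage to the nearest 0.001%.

3.446%

EAR = (1 + 0.03441/365)^365 − 1 = 0.035007.
Solve (1 + r/12)^12 = 1.035007: r/12 = 1.035007^(1/12) − 1 = 0.002871, so r = 0.034458 = 3.446%.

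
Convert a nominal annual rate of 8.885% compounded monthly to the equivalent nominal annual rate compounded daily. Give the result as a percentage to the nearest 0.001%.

EAR = (1 + 0.08885/12)^12 − 1 = 0.092559.
Solve (1 + r/365)^365 = 1.092559: r/365 = 1.092559^(1/365) − 1 = 0.000243, so r = 0.088533 = 8.853%.

8.853%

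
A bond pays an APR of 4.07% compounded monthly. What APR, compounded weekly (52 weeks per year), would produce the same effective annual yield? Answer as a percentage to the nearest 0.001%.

EAR = (1 + 0.0407/12)^12 − 1 = 0.041468.
Solve (1 + r/52)^52 = 1.041468: r/52 = 1.041468^(1/52) − 1 = 0.000782, so r = 0.040647 = 4.065%.

4.065%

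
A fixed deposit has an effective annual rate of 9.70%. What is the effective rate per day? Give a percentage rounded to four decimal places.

The per-day rate i satisfies (1 + i)^365 = 1 + 0.0970.
i = 1.0970^(1/365) − 1 = 0.0002537 = 0.0254%.

0.0254%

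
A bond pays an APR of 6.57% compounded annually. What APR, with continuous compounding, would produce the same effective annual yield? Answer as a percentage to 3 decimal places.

Compounded annually, EAR = nominal = 0.065700.
Equivalent continuous rate: r = ln(1 + 0.065700) = 0.063632 = 6.363%.

6.363%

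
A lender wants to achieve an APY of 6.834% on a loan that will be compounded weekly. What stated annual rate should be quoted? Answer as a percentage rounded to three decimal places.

(1 + r/52)^52 − 1 = 0.06834, so 1 + r/52 = 1.06834^(1/52).
r/52 = 0.001272, so r = 0.066148 = 6.615%.

6.615%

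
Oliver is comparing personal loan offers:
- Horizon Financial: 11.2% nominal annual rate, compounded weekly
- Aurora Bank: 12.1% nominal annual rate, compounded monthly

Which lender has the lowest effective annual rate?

Horizon Financial: (1 + 0.112/52)^52 − 1 = 11.838%
Aurora Bank: (1 + 0.121/12)^12 − 1 = 12.794%
The lowest effective annual rate is Horizon Financial at 11.838%.

Horizon Financial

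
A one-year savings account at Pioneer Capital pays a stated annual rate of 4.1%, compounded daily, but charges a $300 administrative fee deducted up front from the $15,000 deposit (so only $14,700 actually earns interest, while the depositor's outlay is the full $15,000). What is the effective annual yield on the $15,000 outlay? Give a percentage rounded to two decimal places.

Value after one year: 14,700 × (1 + 0.041/365)^365 = 14,700 × 1.041850 = $15,315.19.
Effective yield on the $15,000 outlay: 15,315.19 / 15,000 − 1 = 0.021013 = 2.10%.

2.10%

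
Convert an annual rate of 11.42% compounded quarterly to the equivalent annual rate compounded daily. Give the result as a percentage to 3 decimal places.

11.262%

EAR = (1 + 0.1142/4)^4 − 1 = 0.119184.
Solve (1 + r/365)^365 = 1.119184: r/365 = 1.119184^(1/365) − 1 = 0.000309, so r = 0.112618 = 11.262%.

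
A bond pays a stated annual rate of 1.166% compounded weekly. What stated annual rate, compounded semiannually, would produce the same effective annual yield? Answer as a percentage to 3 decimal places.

1.169%

EAR = (1 + 0.01166/52)^52 − 1 = 0.011727.
Solve (1 + r/2)^2 = 1.011727: r/2 = 1.011727^(1/2) − 1 = 0.005846, so r = 0.011693 = 1.169%.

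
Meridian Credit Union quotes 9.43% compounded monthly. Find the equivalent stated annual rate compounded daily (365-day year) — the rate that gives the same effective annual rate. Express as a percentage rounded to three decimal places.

EAR = (1 + 0.0943/12)^12 − 1 = 0.098484.
Solve (1 + r/365)^365 = 1.098484: r/365 = 1.098484^(1/365) − 1 = 0.000257, so r = 0.093943 = 9.394%.

9.394%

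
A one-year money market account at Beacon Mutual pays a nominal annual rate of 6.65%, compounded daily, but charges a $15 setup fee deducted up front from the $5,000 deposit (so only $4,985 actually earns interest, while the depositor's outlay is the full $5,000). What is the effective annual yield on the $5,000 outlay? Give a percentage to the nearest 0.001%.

6.555%

Value after one year: 4,985 × (1 + 0.0665/365)^365 = 4,985 × 1.068754 = $5,327.74.
Effective yield on the $5,000 outlay: 5,327.74 / 5,000 − 1 = 0.065548 = 6.555%.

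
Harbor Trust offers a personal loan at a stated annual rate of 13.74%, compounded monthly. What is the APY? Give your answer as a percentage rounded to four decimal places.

14.6392%

EAR = (1 + 0.1374/12)^12 − 1.
= 1.146392 − 1 = 14.6392%.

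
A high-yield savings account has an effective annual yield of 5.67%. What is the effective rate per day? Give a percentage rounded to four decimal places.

The per-day rate i satisfies (1 + i)^365 = 1 + 0.0567.
i = 1.0567^(1/365) − 1 = 0.0001511 = 0.0151%.

0.0151%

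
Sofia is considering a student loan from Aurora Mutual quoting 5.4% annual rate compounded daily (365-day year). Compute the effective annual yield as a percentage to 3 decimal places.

EAR = (1 + 0.054/365)^365 − 1.
= 1.055480 − 1 = 5.548%.

5.548%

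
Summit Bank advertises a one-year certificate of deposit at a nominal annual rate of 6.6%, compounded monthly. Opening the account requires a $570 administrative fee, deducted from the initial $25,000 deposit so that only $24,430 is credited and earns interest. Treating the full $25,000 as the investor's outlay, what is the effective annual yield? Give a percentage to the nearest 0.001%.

4.368%

Value after one year: 24,430 × (1 + 0.066/12)^12 = 24,430 × 1.068034 = $26,092.06.
Effective yield on the $25,000 outlay: 26,092.06 / 25,000 − 1 = 0.043682 = 4.368%.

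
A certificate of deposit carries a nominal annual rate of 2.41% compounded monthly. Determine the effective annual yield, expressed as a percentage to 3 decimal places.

EAR = (1 + 0.0241/12)^12 − 1.
= (1 + 0.002008)^12 − 1 = 1.024368 − 1 = 2.437%.

2.437%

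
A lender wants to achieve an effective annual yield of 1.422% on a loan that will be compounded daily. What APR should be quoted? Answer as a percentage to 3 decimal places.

1.412%

(1 + r/365)^365 − 1 = 0.01422, so 1 + r/365 = 1.01422^(1/365).
r/365 = 0.000039, so r = 0.014120 = 1.412%.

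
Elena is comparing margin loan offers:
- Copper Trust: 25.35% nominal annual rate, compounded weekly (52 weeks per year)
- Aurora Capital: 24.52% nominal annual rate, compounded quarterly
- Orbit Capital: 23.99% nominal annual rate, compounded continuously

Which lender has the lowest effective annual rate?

Copper Trust: (1 + 0.2535/52)^52 − 1 = 28.773%
Aurora Capital: (1 + 0.2452/4)^4 − 1 = 26.868%
Orbit Capital: e^0.2399 − 1 = 27.112%
The lowest effective annual rate is Aurora Capital at 26.868%.

Aurora Capital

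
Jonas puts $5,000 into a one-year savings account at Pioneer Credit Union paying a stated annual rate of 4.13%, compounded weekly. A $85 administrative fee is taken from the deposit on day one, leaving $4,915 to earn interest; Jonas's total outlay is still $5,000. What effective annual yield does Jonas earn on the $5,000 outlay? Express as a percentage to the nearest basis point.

Value after one year: 4,915 × (1 + 0.0413/52)^52 = 4,915 × 1.042148 = $5,122.16.
Effective yield on the $5,000 outlay: 5,122.16 / 5,000 − 1 = 0.024431 = 2.44%.

2.44%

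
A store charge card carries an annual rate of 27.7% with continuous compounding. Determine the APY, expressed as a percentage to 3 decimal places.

31.917%

With continuous compounding, EAR = e^0.277 − 1.
e^0.277 = 1.319166, so EAR = 0.319166 = 31.917%.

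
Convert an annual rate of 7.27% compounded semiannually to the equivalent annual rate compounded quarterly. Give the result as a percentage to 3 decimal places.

EAR = (1 + 0.0727/2)^2 − 1 = 0.074021.
Solve (1 + r/4)^4 = 1.074021: r/4 = 1.074021^(1/4) − 1 = 0.018013, so r = 0.072051 = 7.205%.

7.205%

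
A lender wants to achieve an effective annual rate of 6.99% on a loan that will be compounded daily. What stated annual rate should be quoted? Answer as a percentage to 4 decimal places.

6.7571%

(1 + r/365)^365 − 1 = 0.0699, so 1 + r/365 = 1.0699^(1/365).
r/365 = 0.000185, so r = 0.067571 = 6.7571%.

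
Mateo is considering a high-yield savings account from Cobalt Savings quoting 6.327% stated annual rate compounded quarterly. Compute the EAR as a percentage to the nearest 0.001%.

EAR = (1 + 0.06327/4)^4 − 1.
= (1 + 0.015817)^4 − 1 = 1.064787 − 1 = 6.479%.

6.479%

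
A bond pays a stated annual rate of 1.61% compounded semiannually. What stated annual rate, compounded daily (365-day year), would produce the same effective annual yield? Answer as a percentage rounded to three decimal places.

1.604%

EAR = (1 + 0.0161/2)^2 − 1 = 0.016165.
Solve (1 + r/365)^365 = 1.016165: r/365 = 1.016165^(1/365) − 1 = 0.000044, so r = 0.016036 = 1.604%.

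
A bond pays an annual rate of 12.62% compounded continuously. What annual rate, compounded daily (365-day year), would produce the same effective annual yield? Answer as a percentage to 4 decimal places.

EAR under continuous compounding: e^0.1262 − 1 = 0.134509.
Solve (1 + r/365)^365 = 1.134509: r/365 = 1.134509^(1/365) − 1 = 0.000346, so r = 0.126222 = 12.6222%.

12.6222%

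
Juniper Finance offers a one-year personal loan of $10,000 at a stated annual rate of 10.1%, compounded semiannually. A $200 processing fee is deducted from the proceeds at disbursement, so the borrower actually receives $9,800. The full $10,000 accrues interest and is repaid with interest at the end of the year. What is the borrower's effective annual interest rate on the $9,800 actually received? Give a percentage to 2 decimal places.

12.61%

Amount owed after one year: 10,000 × (1 + 0.101/2)^2 = 10,000 × 1.103550 = $11,035.50.
Effective rate on net proceeds: 11,035.50 / 9,800 − 1 = 0.126072 = 12.61%.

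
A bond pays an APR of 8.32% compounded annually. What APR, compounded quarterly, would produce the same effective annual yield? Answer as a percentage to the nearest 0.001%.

Compounded annually, EAR = nominal = 0.083200.
Solve (1 + r/4)^4 = 1.083200: r/4 = 1.083200^(1/4) − 1 = 0.020181, so r = 0.080723 = 8.072%.

8.072%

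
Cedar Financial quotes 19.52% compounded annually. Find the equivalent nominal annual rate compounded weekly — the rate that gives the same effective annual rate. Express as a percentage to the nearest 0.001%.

17.862%

Compounded annually, EAR = nominal = 0.195200.
Solve (1 + r/52)^52 = 1.195200: r/52 = 1.195200^(1/52) − 1 = 0.003435, so r = 0.178620 = 17.862%.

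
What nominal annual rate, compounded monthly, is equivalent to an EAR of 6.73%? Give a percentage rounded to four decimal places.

6.5309%

(1 + r/12)^12 − 1 = 0.0673, so 1 + r/12 = 1.0673^(1/12).
r/12 = 0.005442, so r = 0.065309 = 6.5309%.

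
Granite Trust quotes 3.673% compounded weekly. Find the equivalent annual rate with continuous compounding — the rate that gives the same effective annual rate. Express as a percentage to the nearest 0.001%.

3.672%

EAR = (1 + 0.03673/52)^52 − 1 = 0.037399.
Equivalent continuous rate: r = ln(1 + 0.037399) = 0.036717 = 3.672%.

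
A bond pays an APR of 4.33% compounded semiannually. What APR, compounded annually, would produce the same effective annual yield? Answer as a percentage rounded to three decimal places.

4.377%

EAR = (1 + 0.0433/2)^2 − 1 = 0.043769.
Compounded annually, the equivalent nominal rate is the EAR itself: 4.377%.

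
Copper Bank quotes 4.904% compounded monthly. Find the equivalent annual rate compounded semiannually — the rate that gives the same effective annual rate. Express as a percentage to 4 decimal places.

4.9544%

EAR = (1 + 0.04904/12)^12 − 1 = 0.050157.
Solve (1 + r/2)^2 = 1.050157: r/2 = 1.050157^(1/2) − 1 = 0.024772, so r = 0.049544 = 4.9544%.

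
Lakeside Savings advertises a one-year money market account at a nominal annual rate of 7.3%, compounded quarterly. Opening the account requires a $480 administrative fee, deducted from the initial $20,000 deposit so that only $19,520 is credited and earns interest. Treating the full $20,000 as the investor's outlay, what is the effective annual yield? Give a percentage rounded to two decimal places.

4.92%

Value after one year: 19,520 × (1 + 0.073/4)^4 = 19,520 × 1.075023 = $20,984.45.
Effective yield on the $20,000 outlay: 20,984.45 / 20,000 − 1 = 0.049222 = 4.92%.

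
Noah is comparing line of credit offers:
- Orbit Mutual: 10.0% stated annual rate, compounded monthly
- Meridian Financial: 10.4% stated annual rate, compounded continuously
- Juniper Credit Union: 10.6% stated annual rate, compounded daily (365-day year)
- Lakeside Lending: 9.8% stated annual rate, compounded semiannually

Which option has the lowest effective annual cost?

Lakeside Lending

Orbit Mutual: (1 + 0.100/12)^12 − 1 = 10.471%
Meridian Financial: e^0.104 − 1 = 10.960%
Juniper Credit Union: (1 + 0.106/365)^365 − 1 = 11.180%
Lakeside Lending: (1 + 0.098/2)^2 − 1 = 10.040%
The lowest effective annual rate is Lakeside Lending at 10.040%.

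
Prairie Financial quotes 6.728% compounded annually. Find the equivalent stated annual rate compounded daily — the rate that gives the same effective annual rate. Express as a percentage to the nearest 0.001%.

6.512%

Compounded annually, EAR = nominal = 0.067280.
Solve (1 + r/365)^365 = 1.067280: r/365 = 1.067280^(1/365) − 1 = 0.000178, so r = 0.065119 = 6.512%.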